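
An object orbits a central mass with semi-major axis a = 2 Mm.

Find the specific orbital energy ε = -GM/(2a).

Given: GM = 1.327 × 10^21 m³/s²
a = 2 Mm = 2 × 10^6 m
GM = 1.327 × 10^21 m³/s²
2a = 4 × 10^6 m
ε = −GM/(2a) = -3.3175 × 10^14 J/kg ≈ -3.318 × 10^5 GJ/kg

Final answer: -3.318 × 10^5 GJ/kg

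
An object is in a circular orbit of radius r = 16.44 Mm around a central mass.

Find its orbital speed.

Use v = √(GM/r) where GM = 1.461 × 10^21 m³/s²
r = 16.44 Mm = 1.644 × 10^7 m
GM = 1.461 × 10^21 m³/s²
GM/r = (1.461 × 10^21) / (1.644 × 10^7) = 8.88686 × 10^13 m²/s²
v = √(GM/r) = 9.42702 × 10^6 m/s ≈ 9427 km/s

Final answer: 9427 km/s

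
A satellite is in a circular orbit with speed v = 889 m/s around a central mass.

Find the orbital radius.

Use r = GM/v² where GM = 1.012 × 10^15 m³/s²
v = 889 m/s
GM = 1.012 × 10^15 m³/s²
v² = 790321 m²/s²
r = GM/v² = (1.012 × 10^15) / 790321 = 1.28049 × 10^9 m ≈ 1.28 Gm

Final answer: 1.28 Gm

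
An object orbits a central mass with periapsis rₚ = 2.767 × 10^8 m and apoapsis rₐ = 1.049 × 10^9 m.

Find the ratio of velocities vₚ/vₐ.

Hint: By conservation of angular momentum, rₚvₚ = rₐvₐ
rₚ = 2.767 × 10^8 m
rₐ = 1.049 × 10^9 m
rₚvₚ = rₐvₐ  ⇒  vₚ/vₐ = rₐ/rₚ
vₚ/vₐ = (1.049 × 10^9) / (2.767 × 10^8) = 3.79111

Final answer: vₚ/vₐ = 3.791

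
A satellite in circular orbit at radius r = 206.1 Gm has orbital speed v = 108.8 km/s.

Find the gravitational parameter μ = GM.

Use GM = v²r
r = 206.1 Gm = 2.061 × 10^11 m
v = 108.8 km/s = 108800 m/s
v² = 1.18374 × 10^10 m²/s²
GM = v²r = 1.18374 × 10^10 × 2.061 × 10^11 = 2.4397 × 10^21 m³/s²
GM ≈ 2.44 × 10^21 m³/s²

Final answer: GM = 2.44 × 10^21 m³/s²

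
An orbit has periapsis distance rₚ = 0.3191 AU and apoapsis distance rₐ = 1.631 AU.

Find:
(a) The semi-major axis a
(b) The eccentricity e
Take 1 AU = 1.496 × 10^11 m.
rₚ = 0.3191 AU = 4.77374 × 10^10 m
rₐ = 1.631 AU = 2.43998 × 10^11 m
(a) a = (rₚ + rₐ)/2 = 1.45867 × 10^11 m ≈ 0.975 AU
(b) e = (rₐ − rₚ)/(rₐ + rₚ) = (1.9626 × 10^11) / (2.91735 × 10^11) = 0.672735

Final answer:
(a) a = 0.975 AU
(b) e = 0.6727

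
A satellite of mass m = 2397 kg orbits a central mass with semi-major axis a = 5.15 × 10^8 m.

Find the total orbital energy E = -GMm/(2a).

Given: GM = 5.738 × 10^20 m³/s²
a = 5.15 × 10^8 m
GM = 5.738 × 10^20 m³/s²
2a = 1.03 × 10^9 m
GMm = 5.738 × 10^20 × 2397 = 1.3754 × 10^24 m³·kg/s²
E = −GMm/(2a) = -1.33534 × 10^15 J ≈ -1.335 PJ

Final answer: -1.335 PJ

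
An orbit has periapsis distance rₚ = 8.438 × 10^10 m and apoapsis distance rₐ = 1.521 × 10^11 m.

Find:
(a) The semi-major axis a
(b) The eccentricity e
rₚ = 8.438 × 10^10 m
rₐ = 1.521 × 10^11 m
(a) a = (rₚ + rₐ)/2 = 1.1824 × 10^11 m ≈ 1.182 × 10^11 m
(b) e = (rₐ − rₚ)/(rₐ + rₚ) = (6.772 × 10^10) / (2.3648 × 10^11) = 0.286367

Final answer:
(a) a = 1.182 × 10^11 m
(b) e = 0.2864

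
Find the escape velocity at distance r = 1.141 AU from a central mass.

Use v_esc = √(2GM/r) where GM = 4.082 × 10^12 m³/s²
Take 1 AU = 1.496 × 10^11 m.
r = 1.141 AU = 1.70694 × 10^11 m
GM = 4.082 × 10^12 m³/s²
2GM/r = 2 × (4.082 × 10^12) / (1.70694 × 10^11) = 47.8284 m²/s²
v_esc = √(2GM/r) = 6.91581 m/s ≈ 6.916 m/s

Final answer: 6.916 m/s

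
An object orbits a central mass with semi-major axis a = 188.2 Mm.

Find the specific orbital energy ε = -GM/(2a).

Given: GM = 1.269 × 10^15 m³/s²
a = 188.2 Mm = 1.882 × 10^8 m
GM = 1.269 × 10^15 m³/s²
2a = 3.764 × 10^8 m
ε = −GM/(2a) = -3.37141 × 10^6 J/kg ≈ -3.371 MJ/kg

Final answer: -3.371 MJ/kg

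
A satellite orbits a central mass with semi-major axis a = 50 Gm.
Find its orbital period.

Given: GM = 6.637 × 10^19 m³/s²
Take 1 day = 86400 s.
a = 50 Gm = 5 × 10^10 m
GM = 6.637 × 10^19 m³/s²
a³ = 1.25 × 10^32 m³
T = 2π √(a³/GM) = 2π √((1.25 × 10^32) / (6.637 × 10^19)) = 2π × 1.37236 × 10^6 s
T = 8.62281 × 10^6 s ≈ 99.8 days

Final answer: 99.8 days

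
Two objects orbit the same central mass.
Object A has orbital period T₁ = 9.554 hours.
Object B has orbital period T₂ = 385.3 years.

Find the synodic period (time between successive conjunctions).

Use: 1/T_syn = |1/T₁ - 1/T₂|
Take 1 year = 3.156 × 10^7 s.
T₁ = 9.554 hours = 34394.4 s
T₂ = 385.3 years = 1.21601 × 10^10 s
1/T₁ = 2.90745 × 10^-5 s⁻¹
1/T₂ = 8.22364 × 10^-11 s⁻¹
|1/T₁ − 1/T₂| = 2.90744 × 10^-5 s⁻¹
T_syn = 1 / |1/T₁ − 1/T₂| = 34394.5 s ≈ 9.554 hours

Final answer: T_syn = 9.554 hours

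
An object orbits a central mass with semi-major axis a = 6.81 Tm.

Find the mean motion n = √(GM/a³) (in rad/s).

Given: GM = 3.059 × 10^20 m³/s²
a = 6.81 Tm = 6.81 × 10^12 m
GM = 3.059 × 10^20 m³/s²
a³ = 3.15821 × 10^38 m³
GM/a³ = (3.059 × 10^20) / (3.15821 × 10^38) = 9.68586 × 10^-19 s⁻²
n = √(GM/a³) = 9.84168 × 10^-10 rad/s ≈ 9.842 × 10^-10 rad/s

Final answer: n = 9.842 × 10^-10 rad/s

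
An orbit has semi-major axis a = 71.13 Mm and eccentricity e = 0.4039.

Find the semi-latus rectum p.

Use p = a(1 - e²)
a = 71.13 Mm = 7.113 × 10^7 m
e = 0.4039,  e² = 0.163135,  1 − e² = 0.836865
p = a(1 − e²) = 7.113 × 10^7 m × 0.836865 = 5.95262 × 10^7 m ≈ 59.53 Mm

Final answer: p = 59.53 Mm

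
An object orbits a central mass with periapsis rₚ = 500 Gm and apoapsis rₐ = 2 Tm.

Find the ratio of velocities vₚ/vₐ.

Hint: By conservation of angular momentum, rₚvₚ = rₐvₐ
rₚ = 500 Gm = 5 × 10^11 m
rₐ = 2 Tm = 2 × 10^12 m
rₚvₚ = rₐvₐ  ⇒  vₚ/vₐ = rₐ/rₚ
vₚ/vₐ = (2 × 10^12) / (5 × 10^11) = 4

Final answer: vₚ/vₐ = 4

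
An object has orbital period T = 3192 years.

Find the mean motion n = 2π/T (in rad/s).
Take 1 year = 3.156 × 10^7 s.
T = 3192 years = 1.0074 × 10^11 s
n = 2π / (1.0074 × 10^11 s) = 6.23706 × 10^-11 rad/s ≈ 6.237 × 10^-11 rad/s

Final answer: n = 6.237 × 10^-11 rad/s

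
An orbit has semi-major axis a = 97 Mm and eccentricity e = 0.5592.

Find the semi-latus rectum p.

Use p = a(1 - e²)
a = 97 Mm = 9.7 × 10^7 m
e = 0.5592,  e² = 0.312705,  1 − e² = 0.687295
p = a(1 − e²) = 9.7 × 10^7 m × 0.687295 = 6.66676 × 10^7 m ≈ 66.67 Mm

Final answer: p = 66.67 Mm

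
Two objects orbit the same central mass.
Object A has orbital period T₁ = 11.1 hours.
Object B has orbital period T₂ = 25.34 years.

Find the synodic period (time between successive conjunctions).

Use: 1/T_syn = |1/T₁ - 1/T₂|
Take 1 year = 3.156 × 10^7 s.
T₁ = 11.1 hours = 39960 s
T₂ = 25.34 years = 7.9973 × 10^8 s
1/T₁ = 2.5025 × 10^-5 s⁻¹
1/T₂ = 1.25042 × 10^-9 s⁻¹
|1/T₁ − 1/T₂| = 2.50238 × 10^-5 s⁻¹
T_syn = 1 / |1/T₁ − 1/T₂| = 39962 s ≈ 11.1 hours

Final answer: T_syn = 11.1 hours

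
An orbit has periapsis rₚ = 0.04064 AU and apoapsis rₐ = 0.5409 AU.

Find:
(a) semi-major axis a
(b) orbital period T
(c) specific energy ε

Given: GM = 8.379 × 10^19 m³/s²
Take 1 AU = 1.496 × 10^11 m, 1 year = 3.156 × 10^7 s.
rₚ = 0.04064 AU = 6.07974 × 10^9 m
rₐ = 0.5409 AU = 8.09186 × 10^10 m
GM = 8.379 × 10^19 m³/s²
a = (rₚ + rₐ)/2 = 4.34992 × 10^10 m
e = (rₐ − rₚ)/(rₐ + rₚ) = (7.48389 × 10^10) / (8.69984 × 10^10) = 0.860233
(a) a = 4.34992 × 10^10 m ≈ 0.2908 AU
(b) a³ = 8.23083 × 10^31 m³;  T = 2π √(a³/GM) = 2π × 991119 s = 6.22738 × 10^6 s ≈ 0.1973 years
(c) 2a = 8.69984 × 10^10 m;  ε = −GM/(2a) = -9.63121 × 10^8 J/kg ≈ -963.1 MJ/kg

Final answer:
(a) semi-major axis a = 0.2908 AU
(b) orbital period T = 0.1973 years
(c) specific energy ε = -963.1 MJ/kg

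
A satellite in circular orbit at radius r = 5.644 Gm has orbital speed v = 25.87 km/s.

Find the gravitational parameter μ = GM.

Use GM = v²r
r = 5.644 Gm = 5.644 × 10^9 m
v = 25.87 km/s = 25870 m/s
v² = 6.69257 × 10^8 m²/s²
GM = v²r = 6.69257 × 10^8 × 5.644 × 10^9 = 3.77729 × 10^18 m³/s²
GM ≈ 3.777 × 10^18 m³/s²

Final answer: GM = 3.777 × 10^18 m³/s²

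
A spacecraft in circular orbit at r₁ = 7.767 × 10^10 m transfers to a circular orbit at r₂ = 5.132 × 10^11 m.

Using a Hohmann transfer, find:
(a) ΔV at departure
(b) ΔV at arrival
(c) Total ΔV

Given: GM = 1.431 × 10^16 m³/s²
r₁ = 7.767 × 10^10 m
r₂ = 5.132 × 10^11 m
GM = 1.431 × 10^16 m³/s²
Transfer ellipse: a_t = (r₁ + r₂)/2 = 2.95435 × 10^11 m
Circular speed at r₁: v₁ = √(GM/r₁) = 429.233 m/s
Transfer speed at r₁ (periapsis): v₁ₜ = √(GM(2/r₁ − 1/a_t)) = 565.725 m/s
(a) ΔV₁ = v₁ₜ − v₁ = 136.492 m/s ≈ 136.5 m/s
Circular speed at r₂: v₂ = √(GM/r₂) = 166.985 m/s
Transfer speed at r₂ (apoapsis): v₂ₜ = √(GM(2/r₂ − 1/a_t)) = 85.6194 m/s
(b) ΔV₂ = v₂ − v₂ₜ = 81.3652 m/s ≈ 81.37 m/s
(c) ΔV_total = ΔV₁ + ΔV₂ = 217.857 m/s ≈ 217.9 m/s

Final answer:
(a) ΔV₁ = 136.5 m/s
(b) ΔV₂ = 81.37 m/s
(c) ΔV_total = 217.9 m/s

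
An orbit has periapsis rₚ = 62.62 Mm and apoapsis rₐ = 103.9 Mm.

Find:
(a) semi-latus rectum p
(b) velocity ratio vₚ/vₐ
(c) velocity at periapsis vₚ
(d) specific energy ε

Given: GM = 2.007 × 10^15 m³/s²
rₚ = 62.62 Mm = 6.262 × 10^7 m
rₐ = 103.9 Mm = 1.039 × 10^8 m
GM = 2.007 × 10^15 m³/s²
a = (rₚ + rₐ)/2 = 8.326 × 10^7 m
e = (rₐ − rₚ)/(rₐ + rₚ) = (4.128 × 10^7) / (1.6652 × 10^8) = 0.247898
(a) 1 − e² = 0.938547;  p = a(1 − e²) = 8.326 × 10^7 × 0.938547 = 7.81434 × 10^7 m ≈ 78.14 Mm
(b) vₚ/vₐ = rₐ/rₚ (angular momentum) = (1.039 × 10^8) / (6.262 × 10^7) = 1.65921 ≈ 1.659
(c) vₚ² = GM (2/rₚ − 1/a) = 2.007 × 10^15 × (3.19387 × 10^-8 − 1.20106 × 10^-8) = 3.99957 × 10^7 m²/s²;  vₚ = 6324.22 m/s ≈ 6.324 km/s
(d) 2a = 1.6652 × 10^8 m;  ε = −GM/(2a) = -1.20526 × 10^7 J/kg ≈ -12.05 MJ/kg

Final answer:
(a) semi-latus rectum p = 78.14 Mm
(b) velocity ratio vₚ/vₐ = 1.659
(c) velocity at periapsis vₚ = 6.324 km/s
(d) specific energy ε = -12.05 MJ/kg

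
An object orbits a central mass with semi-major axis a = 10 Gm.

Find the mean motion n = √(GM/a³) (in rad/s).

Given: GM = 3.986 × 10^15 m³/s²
a = 10 Gm = 1 × 10^10 m
GM = 3.986 × 10^15 m³/s²
a³ = 1 × 10^30 m³
GM/a³ = (3.986 × 10^15) / (1 × 10^30) = 3.986 × 10^-15 s⁻²
n = √(GM/a³) = 6.31348 × 10^-8 rad/s ≈ 6.313 × 10^-8 rad/s

Final answer: n = 6.313 × 10^-8 rad/s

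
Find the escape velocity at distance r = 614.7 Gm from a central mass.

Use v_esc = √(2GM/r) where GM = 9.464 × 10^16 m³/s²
r = 614.7 Gm = 6.147 × 10^11 m
GM = 9.464 × 10^16 m³/s²
2GM/r = 2 × (9.464 × 10^16) / (6.147 × 10^11) = 307923 m²/s²
v_esc = √(2GM/r) = 554.908 m/s ≈ 554.9 m/s

Final answer: 554.9 m/s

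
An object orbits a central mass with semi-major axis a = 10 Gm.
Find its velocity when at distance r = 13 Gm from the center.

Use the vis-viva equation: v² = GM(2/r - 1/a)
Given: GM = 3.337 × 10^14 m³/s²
a = 10 Gm = 1 × 10^10 m
r = 13 Gm = 1.3 × 10^10 m
GM = 3.337 × 10^14 m³/s²
2/r − 1/a = 1.53846 × 10^-10 − 1 × 10^-10 = 5.38462 × 10^-11 m⁻¹
v² = GM (2/r − 1/a) = 17968.5 m²/s²
v = 134.046 m/s ≈ 134 m/s

Final answer: 134 m/s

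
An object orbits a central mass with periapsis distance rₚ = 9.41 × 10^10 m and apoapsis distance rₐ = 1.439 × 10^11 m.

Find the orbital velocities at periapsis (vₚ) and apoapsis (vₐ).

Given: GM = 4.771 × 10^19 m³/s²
rₚ = 9.41 × 10^10 m
rₐ = 1.439 × 10^11 m
GM = 4.771 × 10^19 m³/s²
a = (rₚ + rₐ)/2 = 1.19 × 10^11 m
Vis-viva: v² = GM (2/r − 1/a)
vₚ² = 4.771 × 10^19 × (2.1254 × 10^-11 − 8.40336 × 10^-12) = 6.13103 × 10^8 m²/s²
vₚ = 24760.9 m/s ≈ 24.76 km/s
vₐ² = 4.771 × 10^19 × (1.38985 × 10^-11 − 8.40336 × 10^-12) = 2.62175 × 10^8 m²/s²
vₐ = 16191.8 m/s ≈ 16.19 km/s

Final answer: vₚ = 24.76 km/s, vₐ = 16.19 km/s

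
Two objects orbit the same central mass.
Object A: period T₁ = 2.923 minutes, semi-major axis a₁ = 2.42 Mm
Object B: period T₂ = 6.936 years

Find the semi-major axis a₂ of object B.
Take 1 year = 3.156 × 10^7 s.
T₁ = 2.923 minutes = 175.38 s
T₂ = 6.936 years = 2.189 × 10^8 s
a₁ = 2.42 Mm = 2.42 × 10^6 m
Kepler's third law: (T₂/T₁)² = (a₂/a₁)³  ⇒  a₂ = a₁ (T₂/T₁)^(2/3)
T₂/T₁ = 1.24815 × 10^6
(T₂/T₁)^(2/3) = 11592.5
a₂ = 2.42 × 10^6 m × 11592.5 = 2.80539 × 10^10 m ≈ 28.05 Gm

Final answer: a₂ = 28.05 Gm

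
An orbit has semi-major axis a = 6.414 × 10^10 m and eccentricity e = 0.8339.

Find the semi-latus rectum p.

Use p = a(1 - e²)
a = 6.414 × 10^10 m
e = 0.8339,  e² = 0.695389,  1 − e² = 0.304611
p = a(1 − e²) = 6.414 × 10^10 m × 0.304611 = 1.95377 × 10^10 m ≈ 1.954 × 10^10 m

Final answer: p = 1.954 × 10^10 m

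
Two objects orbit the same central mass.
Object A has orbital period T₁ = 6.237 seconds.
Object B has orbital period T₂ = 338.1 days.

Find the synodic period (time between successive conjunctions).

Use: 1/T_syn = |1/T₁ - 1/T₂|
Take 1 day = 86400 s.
T₁ = 6.237 seconds
T₂ = 338.1 days = 2.92118 × 10^7 s
1/T₁ = 0.160333 s⁻¹
1/T₂ = 3.42327 × 10^-8 s⁻¹
|1/T₁ − 1/T₂| = 0.160333 s⁻¹
T_syn = 1 / |1/T₁ − 1/T₂| = 6.237 s ≈ 6.237 seconds

Final answer: T_syn = 6.237 seconds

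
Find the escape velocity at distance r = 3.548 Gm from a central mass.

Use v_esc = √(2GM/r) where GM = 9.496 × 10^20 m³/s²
r = 3.548 Gm = 3.548 × 10^9 m
GM = 9.496 × 10^20 m³/s²
2GM/r = 2 × (9.496 × 10^20) / (3.548 × 10^9) = 5.35287 × 10^11 m²/s²
v_esc = √(2GM/r) = 731633 m/s ≈ 731.6 km/s

Final answer: 731.6 km/s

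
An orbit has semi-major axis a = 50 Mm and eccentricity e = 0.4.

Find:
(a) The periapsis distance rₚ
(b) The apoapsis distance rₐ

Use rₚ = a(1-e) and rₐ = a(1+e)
a = 50 Mm = 5 × 10^7 m
e = 0.4:  1 − e = 0.6,  1 + e = 1.4
(a) rₚ = a(1 − e) = 5 × 10^7 m × 0.6 = 3 × 10^7 m ≈ 30 Mm
(b) rₐ = a(1 + e) = 5 × 10^7 m × 1.4 = 7 × 10^7 m ≈ 70 Mm

Final answer:
(a) rₚ = 30 Mm
(b) rₐ = 70 Mm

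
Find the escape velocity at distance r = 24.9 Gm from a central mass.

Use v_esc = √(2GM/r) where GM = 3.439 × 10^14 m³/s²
r = 24.9 Gm = 2.49 × 10^10 m
GM = 3.439 × 10^14 m³/s²
2GM/r = 2 × (3.439 × 10^14) / (2.49 × 10^10) = 27622.5 m²/s²
v_esc = √(2GM/r) = 166.2 m/s ≈ 166.2 m/s

Final answer: 166.2 m/s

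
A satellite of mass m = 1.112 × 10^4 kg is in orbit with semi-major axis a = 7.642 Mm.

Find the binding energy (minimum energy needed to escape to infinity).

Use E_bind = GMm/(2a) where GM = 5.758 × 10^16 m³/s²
a = 7.642 Mm = 7.642 × 10^6 m
GM = 5.758 × 10^16 m³/s²
m = 1.112 × 10^4 kg
GMm = 5.758 × 10^16 × 11120 = 6.4029 × 10^20 m³·kg/s²
2a = 1.5284 × 10^7 m
E_bind = GMm/(2a) = 4.18928 × 10^13 J ≈ 41.89 TJ

Final answer: 41.89 TJ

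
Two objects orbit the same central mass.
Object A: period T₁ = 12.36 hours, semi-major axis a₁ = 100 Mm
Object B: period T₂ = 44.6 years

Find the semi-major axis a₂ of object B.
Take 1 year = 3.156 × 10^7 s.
T₁ = 12.36 hours = 44496 s
T₂ = 44.6 years = 1.40758 × 10^9 s
a₁ = 100 Mm = 1 × 10^8 m
Kepler's third law: (T₂/T₁)² = (a₂/a₁)³  ⇒  a₂ = a₁ (T₂/T₁)^(2/3)
T₂/T₁ = 31633.8
(T₂/T₁)^(2/3) = 1000.23
a₂ = 1 × 10^8 m × 1000.23 = 1.00023 × 10^11 m ≈ 100 Gm

Final answer: a₂ = 100 Gm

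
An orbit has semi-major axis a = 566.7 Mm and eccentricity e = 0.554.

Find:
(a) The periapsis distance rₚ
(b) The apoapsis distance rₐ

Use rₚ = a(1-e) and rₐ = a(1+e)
a = 566.7 Mm = 5.667 × 10^8 m
e = 0.554:  1 − e = 0.446,  1 + e = 1.554
(a) rₚ = a(1 − e) = 5.667 × 10^8 m × 0.446 = 2.52748 × 10^8 m ≈ 252.7 Mm
(b) rₐ = a(1 + e) = 5.667 × 10^8 m × 1.554 = 8.80652 × 10^8 m ≈ 880.7 Mm

Final answer:
(a) rₚ = 252.7 Mm
(b) rₐ = 880.7 Mm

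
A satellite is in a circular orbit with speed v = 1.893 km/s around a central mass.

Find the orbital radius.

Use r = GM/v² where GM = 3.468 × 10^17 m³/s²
v = 1.893 km/s = 1893 m/s
GM = 3.468 × 10^17 m³/s²
v² = 3.58345 × 10^6 m²/s²
r = GM/v² = (3.468 × 10^17) / (3.58345 × 10^6) = 9.67783 × 10^10 m ≈ 96.78 Gm

Final answer: 96.78 Gm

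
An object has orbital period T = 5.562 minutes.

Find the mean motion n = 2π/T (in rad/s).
T = 5.562 minutes = 333.72 s
n = 2π / 333.72 s = 0.0188277 rad/s ≈ 0.01883 rad/s

Final answer: n = 0.01883 rad/s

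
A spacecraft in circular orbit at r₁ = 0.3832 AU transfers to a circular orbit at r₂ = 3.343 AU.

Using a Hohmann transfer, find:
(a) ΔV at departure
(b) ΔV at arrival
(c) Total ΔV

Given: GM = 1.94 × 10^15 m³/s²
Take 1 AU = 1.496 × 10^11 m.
r₁ = 0.3832 AU = 5.73267 × 10^10 m
r₂ = 3.343 AU = 5.00113 × 10^11 m
GM = 1.94 × 10^15 m³/s²
Transfer ellipse: a_t = (r₁ + r₂)/2 = 2.7872 × 10^11 m
Circular speed at r₁: v₁ = √(GM/r₁) = 183.96 m/s
Transfer speed at r₁ (periapsis): v₁ₜ = √(GM(2/r₁ − 1/a_t)) = 246.418 m/s
(a) ΔV₁ = v₁ₜ − v₁ = 62.4585 m/s ≈ 62.46 m/s
Circular speed at r₂: v₂ = √(GM/r₂) = 62.2826 m/s
Transfer speed at r₂ (apoapsis): v₂ₜ = √(GM(2/r₂ − 1/a_t)) = 28.2463 m/s
(b) ΔV₂ = v₂ − v₂ₜ = 34.0363 m/s ≈ 34.04 m/s
(c) ΔV_total = ΔV₁ + ΔV₂ = 96.4948 m/s ≈ 96.49 m/s

Final answer:
(a) ΔV₁ = 62.46 m/s
(b) ΔV₂ = 34.04 m/s
(c) ΔV_total = 96.49 m/s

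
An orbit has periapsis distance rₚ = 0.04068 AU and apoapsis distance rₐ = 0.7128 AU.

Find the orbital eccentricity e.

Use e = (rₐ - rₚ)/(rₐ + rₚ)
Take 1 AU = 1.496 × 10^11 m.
rₚ = 0.04068 AU = 6.08573 × 10^9 m
rₐ = 0.7128 AU = 1.06635 × 10^11 m
rₐ − rₚ = 1.00549 × 10^11 m
rₐ + rₚ = 1.12721 × 10^11 m
e = (rₐ − rₚ)/(rₐ + rₚ) = 0.892021

Final answer: e = 0.892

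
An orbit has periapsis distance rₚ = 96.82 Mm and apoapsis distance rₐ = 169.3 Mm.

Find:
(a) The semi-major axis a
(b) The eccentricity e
rₚ = 96.82 Mm = 9.682 × 10^7 m
rₐ = 169.3 Mm = 1.693 × 10^8 m
(a) a = (rₚ + rₐ)/2 = 1.3306 × 10^8 m ≈ 133.1 Mm
(b) e = (rₐ − rₚ)/(rₐ + rₚ) = (7.248 × 10^7) / (2.6612 × 10^8) = 0.272358

Final answer:
(a) a = 133.1 Mm
(b) e = 0.2724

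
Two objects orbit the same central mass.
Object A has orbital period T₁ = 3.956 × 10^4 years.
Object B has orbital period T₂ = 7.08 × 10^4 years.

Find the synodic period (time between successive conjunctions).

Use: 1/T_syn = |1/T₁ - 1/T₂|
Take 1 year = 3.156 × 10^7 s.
T₁ = 3.956 × 10^4 years = 1.24851 × 10^12 s
T₂ = 7.08 × 10^4 years = 2.23445 × 10^12 s
1/T₁ = 8.00952 × 10^-13 s⁻¹
1/T₂ = 4.47538 × 10^-13 s⁻¹
|1/T₁ − 1/T₂| = 3.53415 × 10^-13 s⁻¹
T_syn = 1 / |1/T₁ − 1/T₂| = 2.82954 × 10^12 s ≈ 8.966 × 10^4 years

Final answer: T_syn = 8.966 × 10^4 years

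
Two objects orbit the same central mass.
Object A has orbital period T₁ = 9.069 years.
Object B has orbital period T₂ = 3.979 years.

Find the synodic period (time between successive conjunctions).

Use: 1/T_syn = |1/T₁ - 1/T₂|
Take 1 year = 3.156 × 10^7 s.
T₁ = 9.069 years = 2.86218 × 10^8 s
T₂ = 3.979 years = 1.25577 × 10^8 s
1/T₁ = 3.49384 × 10^-9 s⁻¹
1/T₂ = 7.96323 × 10^-9 s⁻¹
|1/T₁ − 1/T₂| = 4.46938 × 10^-9 s⁻¹
T_syn = 1 / |1/T₁ − 1/T₂| = 2.23745 × 10^8 s ≈ 7.089 years

Final answer: T_syn = 7.089 years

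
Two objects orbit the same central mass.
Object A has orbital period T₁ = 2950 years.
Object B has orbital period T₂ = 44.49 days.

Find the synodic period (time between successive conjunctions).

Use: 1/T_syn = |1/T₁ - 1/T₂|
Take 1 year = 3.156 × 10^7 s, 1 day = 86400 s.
T₁ = 2950 years = 9.3102 × 10^10 s
T₂ = 44.49 days = 3.84394 × 10^6 s
1/T₁ = 1.07409 × 10^-11 s⁻¹
1/T₂ = 2.6015 × 10^-7 s⁻¹
|1/T₁ − 1/T₂| = 2.60139 × 10^-7 s⁻¹
T_syn = 1 / |1/T₁ − 1/T₂| = 3.84409 × 10^6 s ≈ 44.49 days

Final answer: T_syn = 44.49 days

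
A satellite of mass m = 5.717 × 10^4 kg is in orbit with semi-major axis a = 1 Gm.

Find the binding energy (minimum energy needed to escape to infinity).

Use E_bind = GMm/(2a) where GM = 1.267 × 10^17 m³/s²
a = 1 Gm = 1 × 10^9 m
GM = 1.267 × 10^17 m³/s²
m = 5.717 × 10^4 kg
GMm = 1.267 × 10^17 × 57170 = 7.24344 × 10^21 m³·kg/s²
2a = 2 × 10^9 m
E_bind = GMm/(2a) = 3.62172 × 10^12 J ≈ 3.622 TJ

Final answer: 3.622 TJ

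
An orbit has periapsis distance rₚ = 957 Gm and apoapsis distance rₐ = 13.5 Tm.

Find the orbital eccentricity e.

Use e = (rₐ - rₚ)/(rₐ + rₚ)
rₚ = 957 Gm = 9.57 × 10^11 m
rₐ = 13.5 Tm = 1.35 × 10^13 m
rₐ − rₚ = 1.2543 × 10^13 m
rₐ + rₚ = 1.4457 × 10^13 m
e = (rₐ − rₚ)/(rₐ + rₚ) = 0.867607

Final answer: e = 0.8676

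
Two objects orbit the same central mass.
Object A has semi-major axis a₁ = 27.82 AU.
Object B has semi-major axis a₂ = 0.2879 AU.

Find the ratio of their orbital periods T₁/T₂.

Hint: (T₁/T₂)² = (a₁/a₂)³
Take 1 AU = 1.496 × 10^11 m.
a₁ = 27.82 AU = 4.16187 × 10^12 m
a₂ = 0.2879 AU = 4.30698 × 10^10 m
a₁/a₂ = 96.6308
T₁/T₂ = (a₁/a₂)^(3/2) = (96.6308)^1.5 = 949.89

Final answer: T₁/T₂ = 949.9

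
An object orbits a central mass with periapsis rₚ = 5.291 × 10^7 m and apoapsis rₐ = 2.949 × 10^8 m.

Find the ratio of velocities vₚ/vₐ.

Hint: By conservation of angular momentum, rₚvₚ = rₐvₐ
rₚ = 5.291 × 10^7 m
rₐ = 2.949 × 10^8 m
rₚvₚ = rₐvₐ  ⇒  vₚ/vₐ = rₐ/rₚ
vₚ/vₐ = (2.949 × 10^8) / (5.291 × 10^7) = 5.57362

Final answer: vₚ/vₐ = 5.574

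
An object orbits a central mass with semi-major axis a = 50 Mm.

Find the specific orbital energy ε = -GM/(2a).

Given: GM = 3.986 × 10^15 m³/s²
a = 50 Mm = 5 × 10^7 m
GM = 3.986 × 10^15 m³/s²
2a = 1 × 10^8 m
ε = −GM/(2a) = -3.986 × 10^7 J/kg ≈ -39.86 MJ/kg

Final answer: -39.86 MJ/kg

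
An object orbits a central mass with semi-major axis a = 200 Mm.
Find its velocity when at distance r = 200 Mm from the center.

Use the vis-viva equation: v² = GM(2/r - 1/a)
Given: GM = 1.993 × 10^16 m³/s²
a = 200 Mm = 2 × 10^8 m
r = 200 Mm = 2 × 10^8 m
GM = 1.993 × 10^16 m³/s²
2/r − 1/a = 1 × 10^-8 − 5 × 10^-9 = 5 × 10^-9 m⁻¹
v² = GM (2/r − 1/a) = 9.965 × 10^7 m²/s²
v = 9982.48 m/s ≈ 9.982 km/s

Final answer: 9.982 km/s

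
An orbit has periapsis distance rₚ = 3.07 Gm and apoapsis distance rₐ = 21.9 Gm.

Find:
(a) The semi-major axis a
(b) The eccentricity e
rₚ = 3.07 Gm = 3.07 × 10^9 m
rₐ = 21.9 Gm = 2.19 × 10^10 m
(a) a = (rₚ + rₐ)/2 = 1.2485 × 10^10 m ≈ 12.48 Gm
(b) e = (rₐ − rₚ)/(rₐ + rₚ) = (1.883 × 10^10) / (2.497 × 10^10) = 0.754105

Final answer:
(a) a = 12.48 Gm
(b) e = 0.7541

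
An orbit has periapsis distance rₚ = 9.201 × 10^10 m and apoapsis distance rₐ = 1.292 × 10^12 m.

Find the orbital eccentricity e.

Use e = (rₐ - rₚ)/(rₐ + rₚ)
rₚ = 9.201 × 10^10 m
rₐ = 1.292 × 10^12 m
rₐ − rₚ = 1.19999 × 10^12 m
rₐ + rₚ = 1.38401 × 10^12 m
e = (rₐ − rₚ)/(rₐ + rₚ) = 0.867039

Final answer: e = 0.867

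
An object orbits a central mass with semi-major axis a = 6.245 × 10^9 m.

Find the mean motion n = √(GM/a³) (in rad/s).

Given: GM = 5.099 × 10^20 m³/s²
a = 6.245 × 10^9 m
GM = 5.099 × 10^20 m³/s²
a³ = 2.43555 × 10^29 m³
GM/a³ = (5.099 × 10^20) / (2.43555 × 10^29) = 2.09357 × 10^-9 s⁻²
n = √(GM/a³) = 4.57556 × 10^-5 rad/s ≈ 4.576 × 10^-5 rad/s

Final answer: n = 4.576 × 10^-5 rad/s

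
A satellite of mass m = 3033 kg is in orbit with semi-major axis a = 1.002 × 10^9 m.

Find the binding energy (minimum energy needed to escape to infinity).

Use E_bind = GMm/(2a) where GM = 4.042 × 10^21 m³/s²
a = 1.002 × 10^9 m
GM = 4.042 × 10^21 m³/s²
m = 3033 kg
GMm = 4.042 × 10^21 × 3033 = 1.22594 × 10^25 m³·kg/s²
2a = 2.004 × 10^9 m
E_bind = GMm/(2a) = 6.11746 × 10^15 J ≈ 6.117 PJ

Final answer: 6.117 PJ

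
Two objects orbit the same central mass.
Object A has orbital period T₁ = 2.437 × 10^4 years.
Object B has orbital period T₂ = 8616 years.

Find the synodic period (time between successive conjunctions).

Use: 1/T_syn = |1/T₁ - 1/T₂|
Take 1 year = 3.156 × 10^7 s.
T₁ = 2.437 × 10^4 years = 7.69117 × 10^11 s
T₂ = 8616 years = 2.71921 × 10^11 s
1/T₁ = 1.30019 × 10^-12 s⁻¹
1/T₂ = 3.67754 × 10^-12 s⁻¹
|1/T₁ − 1/T₂| = 2.37735 × 10^-12 s⁻¹
T_syn = 1 / |1/T₁ − 1/T₂| = 4.20637 × 10^11 s ≈ 1.333 × 10^4 years

Final answer: T_syn = 1.333 × 10^4 years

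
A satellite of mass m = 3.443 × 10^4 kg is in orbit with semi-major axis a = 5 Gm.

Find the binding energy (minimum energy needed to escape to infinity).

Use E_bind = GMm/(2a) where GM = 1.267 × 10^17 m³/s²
a = 5 Gm = 5 × 10^9 m
GM = 1.267 × 10^17 m³/s²
m = 3.443 × 10^4 kg
GMm = 1.267 × 10^17 × 34430 = 4.36228 × 10^21 m³·kg/s²
2a = 1 × 10^10 m
E_bind = GMm/(2a) = 4.36228 × 10^11 J ≈ 436.2 GJ

Final answer: 436.2 GJ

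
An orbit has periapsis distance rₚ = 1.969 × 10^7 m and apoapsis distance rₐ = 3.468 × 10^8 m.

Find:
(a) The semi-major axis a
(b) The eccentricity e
rₚ = 1.969 × 10^7 m
rₐ = 3.468 × 10^8 m
(a) a = (rₚ + rₐ)/2 = 1.83245 × 10^8 m ≈ 1.832 × 10^8 m
(b) e = (rₐ − rₚ)/(rₐ + rₚ) = (3.2711 × 10^8) / (3.6649 × 10^8) = 0.892548

Final answer:
(a) a = 1.832 × 10^8 m
(b) e = 0.8925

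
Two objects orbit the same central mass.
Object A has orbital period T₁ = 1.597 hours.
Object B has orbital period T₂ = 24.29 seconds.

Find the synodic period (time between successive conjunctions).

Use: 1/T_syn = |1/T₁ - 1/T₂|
T₁ = 1.597 hours = 5749.2 s
T₂ = 24.29 seconds
1/T₁ = 0.000173937 s⁻¹
1/T₂ = 0.0411692 s⁻¹
|1/T₁ − 1/T₂| = 0.0409953 s⁻¹
T_syn = 1 / |1/T₁ − 1/T₂| = 24.3931 s ≈ 24.39 seconds

Final answer: T_syn = 24.39 seconds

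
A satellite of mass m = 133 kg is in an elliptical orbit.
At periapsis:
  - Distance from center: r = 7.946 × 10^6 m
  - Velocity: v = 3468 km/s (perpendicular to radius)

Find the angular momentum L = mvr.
r = 7.946 × 10^6 m
v = 3468 km/s = 3.468 × 10^6 m/s
vr = 3.468 × 10^6 × 7.946 × 10^6 = 2.75567 × 10^13 m²/s
L = m × vr = 133 × 2.75567 × 10^13 = 3.66504 × 10^15 kg·m²/s ≈ 3.665 × 10^15 kg·m²/s

Final answer: L = 3.665 × 10^15 kg·m²/s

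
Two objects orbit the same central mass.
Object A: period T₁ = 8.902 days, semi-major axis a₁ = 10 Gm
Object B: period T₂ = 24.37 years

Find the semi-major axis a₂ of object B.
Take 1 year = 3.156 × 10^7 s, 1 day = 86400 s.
T₁ = 8.902 days = 769133 s
T₂ = 24.37 years = 7.69117 × 10^8 s
a₁ = 10 Gm = 1 × 10^10 m
Kepler's third law: (T₂/T₁)² = (a₂/a₁)³  ⇒  a₂ = a₁ (T₂/T₁)^(2/3)
T₂/T₁ = 999.98
(T₂/T₁)^(2/3) = 99.9986
a₂ = 1 × 10^10 m × 99.9986 = 9.99986 × 10^11 m ≈ 1000 Gm

Final answer: a₂ = 1000 Gm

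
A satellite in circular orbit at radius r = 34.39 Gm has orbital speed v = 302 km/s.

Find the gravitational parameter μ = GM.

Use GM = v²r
r = 34.39 Gm = 3.439 × 10^10 m
v = 302 km/s = 302000 m/s
v² = 9.1204 × 10^10 m²/s²
GM = v²r = 9.1204 × 10^10 × 3.439 × 10^10 = 3.13651 × 10^21 m³/s²
GM ≈ 3.137 × 10^21 m³/s²

Final answer: GM = 3.137 × 10^21 m³/s²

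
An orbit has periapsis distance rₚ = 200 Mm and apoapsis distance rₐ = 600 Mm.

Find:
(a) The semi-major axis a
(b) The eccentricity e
rₚ = 200 Mm = 2 × 10^8 m
rₐ = 600 Mm = 6 × 10^8 m
(a) a = (rₚ + rₐ)/2 = 4 × 10^8 m ≈ 400 Mm
(b) e = (rₐ − rₚ)/(rₐ + rₚ) = (4 × 10^8) / (8 × 10^8) = 0.5

Final answer:
(a) a = 400 Mm
(b) e = 0.5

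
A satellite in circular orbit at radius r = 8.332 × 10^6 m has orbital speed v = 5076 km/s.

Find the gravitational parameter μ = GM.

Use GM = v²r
r = 8.332 × 10^6 m
v = 5076 km/s = 5.076 × 10^6 m/s
v² = 2.57658 × 10^13 m²/s²
GM = v²r = 2.57658 × 10^13 × 8.332 × 10^6 = 2.1468 × 10^20 m³/s²
GM ≈ 2.147 × 10^20 m³/s²

Final answer: GM = 2.147 × 10^20 m³/s²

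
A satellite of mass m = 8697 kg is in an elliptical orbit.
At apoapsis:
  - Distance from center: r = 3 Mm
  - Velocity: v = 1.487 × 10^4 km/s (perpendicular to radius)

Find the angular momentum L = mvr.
r = 3 Mm = 3 × 10^6 m
v = 1.487 × 10^4 km/s = 1.487 × 10^7 m/s
vr = 1.487 × 10^7 × 3 × 10^6 = 4.461 × 10^13 m²/s
L = m × vr = 8697 × 4.461 × 10^13 = 3.87973 × 10^17 kg·m²/s ≈ 3.88 × 10^17 kg·m²/s

Final answer: L = 3.88 × 10^17 kg·m²/s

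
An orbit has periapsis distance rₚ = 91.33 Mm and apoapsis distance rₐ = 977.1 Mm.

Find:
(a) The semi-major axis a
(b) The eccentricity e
rₚ = 91.33 Mm = 9.133 × 10^7 m
rₐ = 977.1 Mm = 9.771 × 10^8 m
(a) a = (rₚ + rₐ)/2 = 5.34215 × 10^8 m ≈ 534.2 Mm
(b) e = (rₐ − rₚ)/(rₐ + rₚ) = (8.8577 × 10^8) / (1.06843 × 10^9) = 0.829039

Final answer:
(a) a = 534.2 Mm
(b) e = 0.829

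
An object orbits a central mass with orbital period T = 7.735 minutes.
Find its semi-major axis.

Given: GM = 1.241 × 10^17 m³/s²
T = 7.735 minutes = 464.1 s
GM = 1.241 × 10^17 m³/s²
Kepler's third law: a³ = GM T² / (4π²)
T² = 215389 s²
a³ = (1.241 × 10^17) × 215389 / (4π²) = 6.77073 × 10^20 m³
a = (a³)^(1/3) = 8.78102 × 10^6 m ≈ 8.781 Mm

Final answer: 8.781 Mm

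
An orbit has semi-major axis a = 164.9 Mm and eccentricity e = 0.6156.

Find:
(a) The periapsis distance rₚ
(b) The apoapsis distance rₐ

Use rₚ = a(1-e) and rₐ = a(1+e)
a = 164.9 Mm = 1.649 × 10^8 m
e = 0.6156:  1 − e = 0.3844,  1 + e = 1.6156
(a) rₚ = a(1 − e) = 1.649 × 10^8 m × 0.3844 = 6.33876 × 10^7 m ≈ 63.39 Mm
(b) rₐ = a(1 + e) = 1.649 × 10^8 m × 1.6156 = 2.66412 × 10^8 m ≈ 266.4 Mm

Final answer:
(a) rₚ = 63.39 Mm
(b) rₐ = 266.4 Mm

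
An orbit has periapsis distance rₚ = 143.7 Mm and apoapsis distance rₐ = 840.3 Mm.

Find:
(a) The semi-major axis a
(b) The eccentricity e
rₚ = 143.7 Mm = 1.437 × 10^8 m
rₐ = 840.3 Mm = 8.403 × 10^8 m
(a) a = (rₚ + rₐ)/2 = 4.92 × 10^8 m ≈ 492 Mm
(b) e = (rₐ − rₚ)/(rₐ + rₚ) = (6.966 × 10^8) / (9.84 × 10^8) = 0.707927

Final answer:
(a) a = 492 Mm
(b) e = 0.7079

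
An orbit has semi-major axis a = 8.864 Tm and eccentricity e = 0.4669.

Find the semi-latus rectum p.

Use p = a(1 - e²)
a = 8.864 Tm = 8.864 × 10^12 m
e = 0.4669,  e² = 0.217996,  1 − e² = 0.782004
p = a(1 − e²) = 8.864 × 10^12 m × 0.782004 = 6.93169 × 10^12 m ≈ 6.932 Tm

Final answer: p = 6.932 Tm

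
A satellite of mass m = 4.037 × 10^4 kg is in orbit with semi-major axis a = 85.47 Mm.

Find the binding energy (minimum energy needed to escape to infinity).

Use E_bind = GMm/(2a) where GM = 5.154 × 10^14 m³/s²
a = 85.47 Mm = 8.547 × 10^7 m
GM = 5.154 × 10^14 m³/s²
m = 4.037 × 10^4 kg
GMm = 5.154 × 10^14 × 40370 = 2.08067 × 10^19 m³·kg/s²
2a = 1.7094 × 10^8 m
E_bind = GMm/(2a) = 1.21719 × 10^11 J ≈ 121.7 GJ

Final answer: 121.7 GJ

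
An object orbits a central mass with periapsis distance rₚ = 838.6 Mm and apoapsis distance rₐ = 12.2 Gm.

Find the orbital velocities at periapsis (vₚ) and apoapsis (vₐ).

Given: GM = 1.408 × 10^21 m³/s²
rₚ = 838.6 Mm = 8.386 × 10^8 m
rₐ = 12.2 Gm = 1.22 × 10^10 m
GM = 1.408 × 10^21 m³/s²
a = (rₚ + rₐ)/2 = 6.5193 × 10^9 m
Vis-viva: v² = GM (2/r − 1/a)
vₚ² = 1.408 × 10^21 × (2.38493 × 10^-9 − 1.53391 × 10^-10) = 3.142 × 10^12 m²/s²
vₚ = 1.77257 × 10^6 m/s ≈ 1773 km/s
vₐ² = 1.408 × 10^21 × (1.63934 × 10^-10 − 1.53391 × 10^-10) = 1.48456 × 10^10 m²/s²
vₐ = 121842 m/s ≈ 121.8 km/s

Final answer: vₚ = 1773 km/s, vₐ = 121.8 km/s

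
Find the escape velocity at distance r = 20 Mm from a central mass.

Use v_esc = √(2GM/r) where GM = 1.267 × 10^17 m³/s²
r = 20 Mm = 2 × 10^7 m
GM = 1.267 × 10^17 m³/s²
2GM/r = 2 × (1.267 × 10^17) / (2 × 10^7) = 1.267 × 10^10 m²/s²
v_esc = √(2GM/r) = 112561 m/s ≈ 112.6 km/s

Final answer: 112.6 km/s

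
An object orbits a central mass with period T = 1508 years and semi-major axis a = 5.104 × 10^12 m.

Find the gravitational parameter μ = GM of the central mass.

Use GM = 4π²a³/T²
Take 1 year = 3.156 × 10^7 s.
T = 1508 years = 4.75925 × 10^10 s
a = 5.104 × 10^12 m
a³ = 1.32963 × 10^38 m³
T² = 2.26504 × 10^21 s²
GM = 4π² × (1.32963 × 10^38) / (2.26504 × 10^21) = 2.31748 × 10^18 m³/s²
GM ≈ 2.317 × 10^18 m³/s²

Final answer: GM = 2.317 × 10^18 m³/s²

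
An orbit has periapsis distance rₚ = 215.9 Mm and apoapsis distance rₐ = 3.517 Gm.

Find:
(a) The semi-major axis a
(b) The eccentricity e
rₚ = 215.9 Mm = 2.159 × 10^8 m
rₐ = 3.517 Gm = 3.517 × 10^9 m
(a) a = (rₚ + rₐ)/2 = 1.86645 × 10^9 m ≈ 1.866 Gm
(b) e = (rₐ − rₚ)/(rₐ + rₚ) = (3.3011 × 10^9) / (3.7329 × 10^9) = 0.884326

Final answer:
(a) a = 1.866 Gm
(b) e = 0.8843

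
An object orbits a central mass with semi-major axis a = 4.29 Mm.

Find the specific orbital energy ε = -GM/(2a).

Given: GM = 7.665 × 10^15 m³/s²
a = 4.29 Mm = 4.29 × 10^6 m
GM = 7.665 × 10^15 m³/s²
2a = 8.58 × 10^6 m
ε = −GM/(2a) = -8.93357 × 10^8 J/kg ≈ -893.4 MJ/kg

Final answer: -893.4 MJ/kg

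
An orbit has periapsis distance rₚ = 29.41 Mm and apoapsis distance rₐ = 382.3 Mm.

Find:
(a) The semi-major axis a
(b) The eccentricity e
rₚ = 29.41 Mm = 2.941 × 10^7 m
rₐ = 382.3 Mm = 3.823 × 10^8 m
(a) a = (rₚ + rₐ)/2 = 2.05855 × 10^8 m ≈ 205.9 Mm
(b) e = (rₐ − rₚ)/(rₐ + rₚ) = (3.5289 × 10^8) / (4.1171 × 10^8) = 0.857132

Final answer:
(a) a = 205.9 Mm
(b) e = 0.8571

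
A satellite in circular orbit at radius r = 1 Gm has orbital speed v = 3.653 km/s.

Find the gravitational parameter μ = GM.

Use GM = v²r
r = 1 Gm = 1 × 10^9 m
v = 3.653 km/s = 3653 m/s
v² = 1.33444 × 10^7 m²/s²
GM = v²r = 1.33444 × 10^7 × 1 × 10^9 = 1.33444 × 10^16 m³/s²
GM ≈ 1.334 × 10^16 m³/s²

Final answer: GM = 1.334 × 10^16 m³/s²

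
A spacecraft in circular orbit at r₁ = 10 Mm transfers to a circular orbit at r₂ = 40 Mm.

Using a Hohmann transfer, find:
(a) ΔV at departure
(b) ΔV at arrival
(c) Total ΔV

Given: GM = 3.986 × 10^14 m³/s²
r₁ = 10 Mm = 1 × 10^7 m
r₂ = 40 Mm = 4 × 10^7 m
GM = 3.986 × 10^14 m³/s²
Transfer ellipse: a_t = (r₁ + r₂)/2 = 2.5 × 10^7 m
Circular speed at r₁: v₁ = √(GM/r₁) = 6313.48 m/s
Transfer speed at r₁ (periapsis): v₁ₜ = √(GM(2/r₁ − 1/a_t)) = 7985.99 m/s
(a) ΔV₁ = v₁ₜ − v₁ = 1672.51 m/s ≈ 1.673 km/s
Circular speed at r₂: v₂ = √(GM/r₂) = 3156.74 m/s
Transfer speed at r₂ (apoapsis): v₂ₜ = √(GM(2/r₂ − 1/a_t)) = 1996.5 m/s
(b) ΔV₂ = v₂ − v₂ₜ = 1160.24 m/s ≈ 1.16 km/s
(c) ΔV_total = ΔV₁ + ΔV₂ = 2832.75 m/s ≈ 2.833 km/s

Final answer:
(a) ΔV₁ = 1.673 km/s
(b) ΔV₂ = 1.16 km/s
(c) ΔV_total = 2.833 km/s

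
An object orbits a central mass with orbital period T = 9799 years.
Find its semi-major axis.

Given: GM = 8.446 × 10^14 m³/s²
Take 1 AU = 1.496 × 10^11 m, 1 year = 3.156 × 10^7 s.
T = 9799 years = 3.09256 × 10^11 s
GM = 8.446 × 10^14 m³/s²
Kepler's third law: a³ = GM T² / (4π²)
T² = 9.56395 × 10^22 s²
a³ = (8.446 × 10^14) × (9.56395 × 10^22) / (4π²) = 2.04611 × 10^36 m³
a = (a³)^(1/3) = 1.26953 × 10^12 m ≈ 8.486 AU

Final answer: 8.486 AU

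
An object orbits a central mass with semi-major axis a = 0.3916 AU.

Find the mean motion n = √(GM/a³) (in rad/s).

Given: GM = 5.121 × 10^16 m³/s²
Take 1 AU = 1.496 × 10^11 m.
a = 0.3916 AU = 5.85834 × 10^10 m
GM = 5.121 × 10^16 m³/s²
a³ = 2.01059 × 10^32 m³
GM/a³ = (5.121 × 10^16) / (2.01059 × 10^32) = 2.54702 × 10^-16 s⁻²
n = √(GM/a³) = 1.59594 × 10^-8 rad/s ≈ 1.596 × 10^-8 rad/s

Final answer: n = 1.596 × 10^-8 rad/s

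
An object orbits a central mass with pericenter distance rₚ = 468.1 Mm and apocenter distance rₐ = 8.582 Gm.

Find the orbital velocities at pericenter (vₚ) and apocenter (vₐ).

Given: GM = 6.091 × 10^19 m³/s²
rₚ = 468.1 Mm = 4.681 × 10^8 m
rₐ = 8.582 Gm = 8.582 × 10^9 m
GM = 6.091 × 10^19 m³/s²
a = (rₚ + rₐ)/2 = 4.52505 × 10^9 m
Vis-viva: v² = GM (2/r − 1/a)
vₚ² = 6.091 × 10^19 × (4.27259 × 10^-9 − 2.20992 × 10^-10) = 2.46783 × 10^11 m²/s²
vₚ = 496772 m/s ≈ 496.8 km/s
vₐ² = 6.091 × 10^19 × (2.33046 × 10^-10 − 2.20992 × 10^-10) = 7.34202 × 10^8 m²/s²
vₐ = 27096.2 m/s ≈ 27.1 km/s

Final answer: vₚ = 496.8 km/s, vₐ = 27.1 km/s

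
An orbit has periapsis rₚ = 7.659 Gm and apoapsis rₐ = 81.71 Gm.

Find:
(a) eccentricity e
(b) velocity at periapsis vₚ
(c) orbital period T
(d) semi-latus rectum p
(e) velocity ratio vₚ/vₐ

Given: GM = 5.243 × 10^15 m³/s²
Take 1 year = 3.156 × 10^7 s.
rₚ = 7.659 Gm = 7.659 × 10^9 m
rₐ = 81.71 Gm = 8.171 × 10^10 m
GM = 5.243 × 10^15 m³/s²
a = (rₚ + rₐ)/2 = 4.46845 × 10^10 m
e = (rₐ − rₚ)/(rₐ + rₚ) = (7.4051 × 10^10) / (8.9369 × 10^10) = 0.828598
(a) e = 0.828598 ≈ 0.8286
(b) vₚ² = GM (2/rₚ − 1/a) = 5.243 × 10^15 × (2.61131 × 10^-10 − 2.23791 × 10^-11) = 1.25177 × 10^6 m²/s²;  vₚ = 1118.83 m/s ≈ 1.119 km/s
(c) a³ = 8.92217 × 10^31 m³;  T = 2π √(a³/GM) = 2π × 1.3045 × 10^8 s = 8.19644 × 10^8 s ≈ 25.97 years
(d) 1 − e² = 0.313425;  p = a(1 − e²) = 4.46845 × 10^10 × 0.313425 = 1.40052 × 10^10 m ≈ 14.01 Gm
(e) vₚ/vₐ = rₐ/rₚ (angular momentum) = (8.171 × 10^10) / (7.659 × 10^9) = 10.6685 ≈ 10.67

Final answer:
(a) eccentricity e = 0.8286
(b) velocity at periapsis vₚ = 1.119 km/s
(c) orbital period T = 25.97 years
(d) semi-latus rectum p = 14.01 Gm
(e) velocity ratio vₚ/vₐ = 10.67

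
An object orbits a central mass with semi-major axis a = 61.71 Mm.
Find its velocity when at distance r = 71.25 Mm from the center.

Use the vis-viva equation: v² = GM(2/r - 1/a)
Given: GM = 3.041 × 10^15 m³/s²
a = 61.71 Mm = 6.171 × 10^7 m
r = 71.25 Mm = 7.125 × 10^7 m
GM = 3.041 × 10^15 m³/s²
2/r − 1/a = 2.80702 × 10^-8 − 1.62048 × 10^-8 = 1.18653 × 10^-8 m⁻¹
v² = GM (2/r − 1/a) = 3.60825 × 10^7 m²/s²
v = 6006.87 m/s ≈ 6.007 km/s

Final answer: 6.007 km/s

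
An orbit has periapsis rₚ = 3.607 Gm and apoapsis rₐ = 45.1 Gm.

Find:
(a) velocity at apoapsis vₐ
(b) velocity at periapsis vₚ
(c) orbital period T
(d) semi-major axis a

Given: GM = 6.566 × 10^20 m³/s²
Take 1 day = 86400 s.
rₚ = 3.607 Gm = 3.607 × 10^9 m
rₐ = 45.1 Gm = 4.51 × 10^10 m
GM = 6.566 × 10^20 m³/s²
a = (rₚ + rₐ)/2 = 2.43535 × 10^10 m
e = (rₐ − rₚ)/(rₐ + rₚ) = (4.1493 × 10^10) / (4.8707 × 10^10) = 0.85189
(a) vₐ² = GM (2/rₐ − 1/a) = 6.566 × 10^20 × (4.43459 × 10^-11 − 4.10619 × 10^-11) = 2.1563 × 10^9 m²/s²;  vₐ = 46436 m/s ≈ 46.44 km/s
(b) vₚ² = GM (2/rₚ − 1/a) = 6.566 × 10^20 × (5.54477 × 10^-10 − 4.10619 × 10^-11) = 3.37109 × 10^11 m²/s²;  vₚ = 580611 m/s ≈ 580.6 km/s
(c) a³ = 1.44439 × 10^31 m³;  T = 2π √(a³/GM) = 2π × 148317 s = 931905 s ≈ 10.79 days
(d) a = 2.43535 × 10^10 m ≈ 24.35 Gm

Final answer:
(a) velocity at apoapsis vₐ = 46.44 km/s
(b) velocity at periapsis vₚ = 580.6 km/s
(c) orbital period T = 10.79 days
(d) semi-major axis a = 24.35 Gm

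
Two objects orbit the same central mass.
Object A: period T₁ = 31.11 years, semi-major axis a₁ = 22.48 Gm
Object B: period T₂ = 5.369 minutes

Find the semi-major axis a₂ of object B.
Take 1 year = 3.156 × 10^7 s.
T₁ = 31.11 years = 9.81832 × 10^8 s
T₂ = 5.369 minutes = 322.14 s
a₁ = 22.48 Gm = 2.248 × 10^10 m
Kepler's third law: (T₂/T₁)² = (a₂/a₁)³  ⇒  a₂ = a₁ (T₂/T₁)^(2/3)
T₂/T₁ = 3.28101 × 10^-7
(T₂/T₁)^(2/3) = 4.75706 × 10^-5
a₂ = 2.248 × 10^10 m × 4.75706 × 10^-5 = 1.06939 × 10^6 m ≈ 1.069 Mm

Final answer: a₂ = 1.069 Mm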